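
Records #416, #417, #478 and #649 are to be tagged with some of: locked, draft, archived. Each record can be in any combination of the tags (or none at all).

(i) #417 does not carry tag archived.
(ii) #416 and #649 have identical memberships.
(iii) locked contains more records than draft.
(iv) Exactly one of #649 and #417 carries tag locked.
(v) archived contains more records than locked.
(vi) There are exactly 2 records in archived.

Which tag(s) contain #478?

#478: none

From (i): #417 ∉ archived.
Suppose #478 ∈ locked: no assignment then satisfies all the clues, so #478 ∉ locked.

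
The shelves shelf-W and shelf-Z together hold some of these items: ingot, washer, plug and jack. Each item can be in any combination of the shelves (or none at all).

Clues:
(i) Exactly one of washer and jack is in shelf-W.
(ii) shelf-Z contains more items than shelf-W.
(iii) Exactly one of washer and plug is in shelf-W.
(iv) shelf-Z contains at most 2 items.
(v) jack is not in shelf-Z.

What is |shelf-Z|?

2

From (v): jack ∉ shelf-Z.
Suppose ingot ∈ shelf-W: no assignment then satisfies all the clues, so ingot ∉ shelf-W.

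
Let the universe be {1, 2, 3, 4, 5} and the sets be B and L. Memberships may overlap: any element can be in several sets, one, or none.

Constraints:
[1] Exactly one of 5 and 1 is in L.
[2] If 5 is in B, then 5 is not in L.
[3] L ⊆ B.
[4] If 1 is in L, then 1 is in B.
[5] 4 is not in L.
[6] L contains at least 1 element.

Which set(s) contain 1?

1: B, L

From (5): 4 ∉ L.
Suppose 1 ∉ B: no assignment then satisfies all the clues, so 1 ∈ B.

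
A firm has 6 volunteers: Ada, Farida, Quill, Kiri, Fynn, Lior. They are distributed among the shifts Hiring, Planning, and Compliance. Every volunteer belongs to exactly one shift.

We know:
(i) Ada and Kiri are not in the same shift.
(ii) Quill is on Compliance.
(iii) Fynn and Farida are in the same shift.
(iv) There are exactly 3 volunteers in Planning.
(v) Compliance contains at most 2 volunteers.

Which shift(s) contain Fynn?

Fynn: Planning

From (ii): Quill ∈ Compliance.
Suppose Fynn ∈ Hiring: no assignment then satisfies all the clues, so Fynn ∉ Hiring.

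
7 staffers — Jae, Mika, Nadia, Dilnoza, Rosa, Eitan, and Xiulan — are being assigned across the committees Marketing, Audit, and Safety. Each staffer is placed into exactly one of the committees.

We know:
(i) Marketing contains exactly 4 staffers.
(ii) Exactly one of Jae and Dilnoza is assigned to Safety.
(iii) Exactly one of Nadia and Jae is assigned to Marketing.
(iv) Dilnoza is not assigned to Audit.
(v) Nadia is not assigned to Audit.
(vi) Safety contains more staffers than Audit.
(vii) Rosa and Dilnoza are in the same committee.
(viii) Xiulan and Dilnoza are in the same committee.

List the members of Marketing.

Marketing = {Dilnoza, Nadia, Rosa, Xiulan}

From (iv): Dilnoza ∉ Audit.
From (v): Nadia ∉ Audit.
(vii): Rosa matches Dilnoza: Rosa ∉ Audit.
(viii): Xiulan matches Dilnoza: Xiulan ∉ Audit.
Suppose Jae ∈ Marketing: no assignment then satisfies all the clues, so Jae ∉ Marketing.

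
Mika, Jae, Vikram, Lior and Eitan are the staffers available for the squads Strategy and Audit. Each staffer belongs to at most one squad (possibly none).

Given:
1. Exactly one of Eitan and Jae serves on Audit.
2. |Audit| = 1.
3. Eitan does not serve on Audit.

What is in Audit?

Audit = {Jae}

From (3): Eitan ∉ Audit.
(1) (exactly one): Jae ∈ Audit.
(2): Audit already has 1, so the rest are out.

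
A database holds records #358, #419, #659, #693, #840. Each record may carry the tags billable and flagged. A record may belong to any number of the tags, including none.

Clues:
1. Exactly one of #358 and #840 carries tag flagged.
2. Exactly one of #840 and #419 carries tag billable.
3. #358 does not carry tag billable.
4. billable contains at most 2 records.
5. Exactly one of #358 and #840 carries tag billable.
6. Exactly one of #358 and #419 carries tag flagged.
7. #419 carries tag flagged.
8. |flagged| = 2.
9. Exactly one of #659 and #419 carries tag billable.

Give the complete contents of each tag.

From (3): #358 ∉ billable.
From (7): #419 ∈ flagged.
(5) (exactly one): #840 ∈ billable.
(6) (exactly one): #358 ∉ flagged.
(1) (exactly one): #840 ∈ flagged.
(2) (exactly one): #419 ∉ billable.
(8): flagged already has 2, so the rest are out.
(9) (exactly one): #659 ∈ billable.
(4): billable already has 2, so the rest are out.

billable = {#659, #840}; flagged = {#419, #840}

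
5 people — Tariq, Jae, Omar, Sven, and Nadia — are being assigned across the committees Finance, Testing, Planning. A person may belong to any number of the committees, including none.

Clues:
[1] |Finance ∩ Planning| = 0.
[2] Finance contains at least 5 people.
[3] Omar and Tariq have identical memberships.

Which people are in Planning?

Planning = {}

(2): only 5 candidates remain for Finance, so all are in.
Suppose Tariq ∈ Planning: no assignment then satisfies all the clues, so Tariq ∉ Planning.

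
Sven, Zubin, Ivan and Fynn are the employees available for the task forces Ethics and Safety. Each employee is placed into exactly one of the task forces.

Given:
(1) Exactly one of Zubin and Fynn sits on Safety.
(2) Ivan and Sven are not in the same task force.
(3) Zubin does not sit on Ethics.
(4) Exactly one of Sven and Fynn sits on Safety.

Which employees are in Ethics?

From (3): Zubin ∉ Ethics.
Only one task force left: Zubin ∈ Safety.
(1) (exactly one): Fynn ∉ Safety.
(4) (exactly one): Sven ∈ Safety.
Only one task force left: Fynn ∈ Ethics.
(2): Ivan ∉ Safety.
Only one task force left: Ivan ∈ Ethics.

Ethics = {Fynn, Ivan}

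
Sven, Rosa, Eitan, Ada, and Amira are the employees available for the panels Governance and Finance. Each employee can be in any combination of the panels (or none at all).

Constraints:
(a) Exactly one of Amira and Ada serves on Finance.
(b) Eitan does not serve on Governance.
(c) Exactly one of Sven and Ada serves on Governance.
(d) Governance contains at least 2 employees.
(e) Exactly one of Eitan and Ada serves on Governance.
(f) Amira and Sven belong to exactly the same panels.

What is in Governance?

From (b): Eitan ∉ Governance.
(e) (exactly one): Ada ∈ Governance.
(c) (exactly one): Sven ∉ Governance.
(f): Amira matches Sven: Amira ∉ Governance.
(d): only 2 candidates remain for Governance, so all are in.

Governance = {Ada, Rosa}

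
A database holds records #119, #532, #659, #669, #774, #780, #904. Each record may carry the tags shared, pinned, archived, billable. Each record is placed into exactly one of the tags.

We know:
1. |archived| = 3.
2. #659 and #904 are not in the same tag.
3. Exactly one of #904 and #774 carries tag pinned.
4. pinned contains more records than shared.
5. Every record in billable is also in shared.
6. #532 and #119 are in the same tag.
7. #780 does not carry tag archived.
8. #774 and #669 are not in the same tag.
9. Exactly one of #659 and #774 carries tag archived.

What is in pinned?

pinned = {#669, #780, #904}

From (7): #780 ∉ archived.
Suppose #119 ∈ pinned: no assignment then satisfies all the clues, so #119 ∉ pinned.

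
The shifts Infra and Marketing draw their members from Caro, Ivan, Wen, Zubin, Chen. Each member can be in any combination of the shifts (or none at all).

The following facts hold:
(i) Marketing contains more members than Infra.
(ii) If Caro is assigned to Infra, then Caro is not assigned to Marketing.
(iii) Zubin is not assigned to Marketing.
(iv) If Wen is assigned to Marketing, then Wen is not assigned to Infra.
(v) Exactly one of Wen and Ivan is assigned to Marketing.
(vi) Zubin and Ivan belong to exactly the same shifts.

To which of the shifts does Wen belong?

Wen: Marketing

From (iii): Zubin ∉ Marketing.
(vi): Ivan matches Zubin: Ivan ∉ Marketing.
(v) (exactly one): Wen ∈ Marketing.
(iv): Wen ∉ Infra.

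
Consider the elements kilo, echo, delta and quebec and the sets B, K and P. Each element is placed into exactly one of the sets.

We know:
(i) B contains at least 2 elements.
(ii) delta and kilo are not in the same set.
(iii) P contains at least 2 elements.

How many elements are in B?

2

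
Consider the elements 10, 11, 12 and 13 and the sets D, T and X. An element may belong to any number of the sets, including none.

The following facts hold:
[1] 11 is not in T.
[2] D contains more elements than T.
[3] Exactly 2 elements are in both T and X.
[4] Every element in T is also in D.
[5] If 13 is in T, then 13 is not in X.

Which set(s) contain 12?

From (1): 11 ∉ T.
Suppose 12 ∉ D: no assignment then satisfies all the clues, so 12 ∈ D.

12: D, T, X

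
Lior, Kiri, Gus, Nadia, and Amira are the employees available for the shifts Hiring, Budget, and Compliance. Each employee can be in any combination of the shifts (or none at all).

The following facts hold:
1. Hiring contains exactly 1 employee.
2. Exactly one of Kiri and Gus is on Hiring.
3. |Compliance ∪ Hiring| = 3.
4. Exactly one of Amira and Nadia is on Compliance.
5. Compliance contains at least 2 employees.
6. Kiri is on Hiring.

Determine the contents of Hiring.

Hiring = {Kiri}

From (6): Kiri ∈ Hiring.
(1): Hiring already has 1, so the rest are out.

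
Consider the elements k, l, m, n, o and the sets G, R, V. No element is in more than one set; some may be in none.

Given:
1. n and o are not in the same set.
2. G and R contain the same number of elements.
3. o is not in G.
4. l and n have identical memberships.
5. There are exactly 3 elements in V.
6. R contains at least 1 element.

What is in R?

R = {o}

From (3): o ∉ G.
Suppose k ∈ R: no assignment then satisfies all the clues, so k ∉ R.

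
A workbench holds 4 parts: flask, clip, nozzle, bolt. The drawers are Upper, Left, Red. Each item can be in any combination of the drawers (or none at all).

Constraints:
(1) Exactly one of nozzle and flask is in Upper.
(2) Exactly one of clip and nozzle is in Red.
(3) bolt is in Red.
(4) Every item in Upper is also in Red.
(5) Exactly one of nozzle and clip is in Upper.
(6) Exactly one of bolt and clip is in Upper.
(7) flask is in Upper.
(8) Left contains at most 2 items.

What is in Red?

Red = {bolt, clip, flask}

From (3): bolt ∈ Red.
From (7): flask ∈ Upper.
(1) (exactly one): nozzle ∉ Upper.
(4) with flask ∈ Upper: flask ∈ Red.
(5) (exactly one): clip ∈ Upper.
(6) (exactly one): bolt ∉ Upper.
(4) with clip ∈ Upper: clip ∈ Red.
(2) (exactly one): nozzle ∉ Red.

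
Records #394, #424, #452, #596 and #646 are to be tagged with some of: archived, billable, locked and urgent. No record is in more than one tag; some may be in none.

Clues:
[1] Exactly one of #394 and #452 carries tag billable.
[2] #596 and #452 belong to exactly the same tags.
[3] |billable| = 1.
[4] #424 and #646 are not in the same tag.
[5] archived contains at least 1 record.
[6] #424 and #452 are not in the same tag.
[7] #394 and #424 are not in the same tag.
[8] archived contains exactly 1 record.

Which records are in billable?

billable = {#394}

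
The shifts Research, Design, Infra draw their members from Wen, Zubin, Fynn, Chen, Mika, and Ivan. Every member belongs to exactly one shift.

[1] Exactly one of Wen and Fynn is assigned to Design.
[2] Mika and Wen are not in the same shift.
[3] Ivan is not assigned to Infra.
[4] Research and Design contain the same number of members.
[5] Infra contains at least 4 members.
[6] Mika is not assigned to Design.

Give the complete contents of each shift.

Research = {Ivan}; Design = {Wen}; Infra = {Chen, Fynn, Mika, Zubin}

From (3): Ivan ∉ Infra.
From (6): Mika ∉ Design.
Suppose Wen ∈ Research: no assignment then satisfies all the clues, so Wen ∉ Research.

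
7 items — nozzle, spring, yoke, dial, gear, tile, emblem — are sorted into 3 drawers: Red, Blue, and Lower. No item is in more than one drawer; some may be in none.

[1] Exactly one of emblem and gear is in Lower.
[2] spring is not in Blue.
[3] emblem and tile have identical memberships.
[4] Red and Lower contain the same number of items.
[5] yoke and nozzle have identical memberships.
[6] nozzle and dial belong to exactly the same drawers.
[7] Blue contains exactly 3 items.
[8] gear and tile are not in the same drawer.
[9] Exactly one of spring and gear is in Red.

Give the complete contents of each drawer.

Red = {spring}; Blue = {dial, nozzle, yoke}; Lower = {gear}

From (2): spring ∉ Blue.
Suppose nozzle ∈ Red: no assignment then satisfies all the clues, so nozzle ∉ Red.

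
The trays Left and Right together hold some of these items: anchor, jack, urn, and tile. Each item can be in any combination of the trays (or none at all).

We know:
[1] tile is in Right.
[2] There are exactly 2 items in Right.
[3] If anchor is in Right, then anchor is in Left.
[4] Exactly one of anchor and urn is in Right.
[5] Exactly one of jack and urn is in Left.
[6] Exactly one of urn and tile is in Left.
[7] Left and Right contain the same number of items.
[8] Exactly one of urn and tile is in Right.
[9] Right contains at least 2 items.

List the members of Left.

Left = {anchor, urn}

From (1): tile ∈ Right.
(8) (exactly one): urn ∉ Right.
(4) (exactly one): anchor ∈ Right.
(2): Right already has 2, so the rest are out.
(3): anchor ∈ Left.
Suppose jack ∈ Left: no assignment then satisfies all the clues, so jack ∉ Left.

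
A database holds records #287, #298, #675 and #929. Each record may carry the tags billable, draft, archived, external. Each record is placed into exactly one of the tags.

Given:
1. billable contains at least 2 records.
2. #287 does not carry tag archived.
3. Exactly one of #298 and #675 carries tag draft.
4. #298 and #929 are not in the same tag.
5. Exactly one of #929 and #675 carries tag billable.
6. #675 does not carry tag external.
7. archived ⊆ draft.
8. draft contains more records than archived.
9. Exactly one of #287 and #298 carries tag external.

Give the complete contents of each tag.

From (2): #287 ∉ archived.
From (6): #675 ∉ external.
Suppose #287 ∉ billable: no assignment then satisfies all the clues, so #287 ∈ billable.

billable = {#287, #929}; draft = {#675}; archived = {}; external = {#298}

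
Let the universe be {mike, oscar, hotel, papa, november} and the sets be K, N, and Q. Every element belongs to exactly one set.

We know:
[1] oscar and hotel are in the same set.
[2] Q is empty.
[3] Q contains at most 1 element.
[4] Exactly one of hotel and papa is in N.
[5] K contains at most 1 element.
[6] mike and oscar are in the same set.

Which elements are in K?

K = {papa}

(2): Q already has 0, so the rest are out.
Suppose mike ∈ K: no assignment then satisfies all the clues, so mike ∉ K.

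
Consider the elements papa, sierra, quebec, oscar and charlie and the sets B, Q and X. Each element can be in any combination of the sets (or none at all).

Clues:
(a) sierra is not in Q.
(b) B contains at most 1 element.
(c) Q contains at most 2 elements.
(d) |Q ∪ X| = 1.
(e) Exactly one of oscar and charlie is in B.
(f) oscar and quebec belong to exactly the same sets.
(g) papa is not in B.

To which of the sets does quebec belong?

quebec: none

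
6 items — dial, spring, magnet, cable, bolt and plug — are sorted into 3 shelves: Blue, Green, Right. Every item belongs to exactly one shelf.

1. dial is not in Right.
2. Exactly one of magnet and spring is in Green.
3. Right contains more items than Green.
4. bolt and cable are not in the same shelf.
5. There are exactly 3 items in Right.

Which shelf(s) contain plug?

plug: Right

From (1): dial ∉ Right.
Suppose plug ∈ Blue: no assignment then satisfies all the clues, so plug ∉ Blue.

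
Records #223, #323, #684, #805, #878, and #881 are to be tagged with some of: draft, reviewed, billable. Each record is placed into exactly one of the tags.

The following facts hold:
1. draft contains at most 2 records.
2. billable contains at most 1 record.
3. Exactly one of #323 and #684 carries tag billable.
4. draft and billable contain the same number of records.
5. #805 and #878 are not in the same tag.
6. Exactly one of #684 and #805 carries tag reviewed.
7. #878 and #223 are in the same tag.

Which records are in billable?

billable = {#323}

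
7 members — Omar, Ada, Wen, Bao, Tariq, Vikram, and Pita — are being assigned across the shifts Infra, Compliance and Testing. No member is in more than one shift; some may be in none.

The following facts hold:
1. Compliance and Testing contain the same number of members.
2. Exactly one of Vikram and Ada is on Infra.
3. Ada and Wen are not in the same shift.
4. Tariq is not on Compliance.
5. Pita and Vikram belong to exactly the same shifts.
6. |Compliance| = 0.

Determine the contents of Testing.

Testing = {}

From (4): Tariq ∉ Compliance.
(6): Compliance already has 0, so the rest are out.
Suppose Omar ∈ Testing: no assignment then satisfies all the clues, so Omar ∉ Testing.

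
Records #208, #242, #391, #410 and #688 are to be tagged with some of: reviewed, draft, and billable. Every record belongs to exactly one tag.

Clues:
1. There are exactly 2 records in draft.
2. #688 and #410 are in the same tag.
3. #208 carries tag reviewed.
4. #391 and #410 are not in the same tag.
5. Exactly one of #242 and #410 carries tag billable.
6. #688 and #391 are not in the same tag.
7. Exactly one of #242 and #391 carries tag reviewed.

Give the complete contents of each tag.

reviewed = {#208, #391}; draft = {#410, #688}; billable = {#242}

From (3): #208 ∈ reviewed.
Suppose #242 ∈ reviewed: no assignment then satisfies all the clues, so #242 ∉ reviewed.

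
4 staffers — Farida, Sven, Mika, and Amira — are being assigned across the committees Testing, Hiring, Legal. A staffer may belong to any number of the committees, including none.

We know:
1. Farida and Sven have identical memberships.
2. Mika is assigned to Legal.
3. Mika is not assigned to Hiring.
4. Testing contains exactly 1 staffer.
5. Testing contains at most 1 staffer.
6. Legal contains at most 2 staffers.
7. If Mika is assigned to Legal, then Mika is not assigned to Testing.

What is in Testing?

From (2): Mika ∈ Legal.
From (3): Mika ∉ Hiring.
(7): Mika ∉ Testing.
Suppose Farida ∈ Testing: no assignment then satisfies all the clues, so Farida ∉ Testing.

Testing = {Amira}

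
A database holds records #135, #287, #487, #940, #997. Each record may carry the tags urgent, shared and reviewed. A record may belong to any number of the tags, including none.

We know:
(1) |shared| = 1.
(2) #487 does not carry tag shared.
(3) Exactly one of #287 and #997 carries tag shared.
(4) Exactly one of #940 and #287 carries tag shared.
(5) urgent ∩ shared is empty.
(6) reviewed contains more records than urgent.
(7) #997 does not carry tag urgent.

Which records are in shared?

shared = {#287}

From (2): #487 ∉ shared.
From (7): #997 ∉ urgent.
Suppose #135 ∈ shared: no assignment then satisfies all the clues, so #135 ∉ shared.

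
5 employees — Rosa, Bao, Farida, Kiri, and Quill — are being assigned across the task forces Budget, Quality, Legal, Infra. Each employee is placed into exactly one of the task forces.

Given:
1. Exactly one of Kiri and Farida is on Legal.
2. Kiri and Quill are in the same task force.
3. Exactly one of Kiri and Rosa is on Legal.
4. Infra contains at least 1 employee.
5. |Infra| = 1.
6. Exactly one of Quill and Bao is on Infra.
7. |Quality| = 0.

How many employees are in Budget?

2

(7): Quality already has 0, so the rest are out.
Suppose Rosa ∈ Infra: no assignment then satisfies all the clues, so Rosa ∉ Infra.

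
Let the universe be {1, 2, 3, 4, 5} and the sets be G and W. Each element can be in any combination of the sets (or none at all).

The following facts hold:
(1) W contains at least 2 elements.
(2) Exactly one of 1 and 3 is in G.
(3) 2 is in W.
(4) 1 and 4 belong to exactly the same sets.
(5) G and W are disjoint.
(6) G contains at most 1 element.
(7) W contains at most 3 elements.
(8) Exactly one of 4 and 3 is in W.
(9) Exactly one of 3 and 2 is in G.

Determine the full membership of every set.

From (3): 2 ∈ W.
(5) (disjoint): 2 ∉ G.
(9) (exactly one): 3 ∈ G.
(2) (exactly one): 1 ∉ G.
(4): 4 matches 1: 4 ∉ G.
(5) (disjoint): 3 ∉ W.
(6): G already has 1, so the rest are out.
(8) (exactly one): 4 ∈ W.
(4): 1 matches 4: 1 ∈ W.
(7): W already has 3, so the rest are out.

G = {3}; W = {1, 2, 4}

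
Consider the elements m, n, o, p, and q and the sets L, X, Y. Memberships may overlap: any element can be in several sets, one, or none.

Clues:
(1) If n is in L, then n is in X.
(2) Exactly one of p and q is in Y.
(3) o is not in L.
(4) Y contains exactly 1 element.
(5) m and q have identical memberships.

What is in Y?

Y = {p}

From (3): o ∉ L.
Suppose m ∈ Y: no assignment then satisfies all the clues, so m ∉ Y.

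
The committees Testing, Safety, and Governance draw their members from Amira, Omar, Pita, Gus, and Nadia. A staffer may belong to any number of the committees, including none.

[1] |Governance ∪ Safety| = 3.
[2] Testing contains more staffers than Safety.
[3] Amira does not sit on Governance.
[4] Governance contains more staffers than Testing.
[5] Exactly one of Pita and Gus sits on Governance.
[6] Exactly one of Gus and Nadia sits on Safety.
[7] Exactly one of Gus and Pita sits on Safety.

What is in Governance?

Governance = {Gus, Nadia, Omar}

From (3): Amira ∉ Governance.
Suppose Omar ∉ Governance: no assignment then satisfies all the clues, so Omar ∈ Governance.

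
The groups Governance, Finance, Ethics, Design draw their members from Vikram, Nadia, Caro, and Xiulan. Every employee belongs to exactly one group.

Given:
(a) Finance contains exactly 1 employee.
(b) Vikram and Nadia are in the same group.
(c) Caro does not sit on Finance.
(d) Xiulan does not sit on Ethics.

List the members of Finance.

From (c): Caro ∉ Finance.
From (d): Xiulan ∉ Ethics.
Suppose Vikram ∈ Finance: no assignment then satisfies all the clues, so Vikram ∉ Finance.

Finance = {Xiulan}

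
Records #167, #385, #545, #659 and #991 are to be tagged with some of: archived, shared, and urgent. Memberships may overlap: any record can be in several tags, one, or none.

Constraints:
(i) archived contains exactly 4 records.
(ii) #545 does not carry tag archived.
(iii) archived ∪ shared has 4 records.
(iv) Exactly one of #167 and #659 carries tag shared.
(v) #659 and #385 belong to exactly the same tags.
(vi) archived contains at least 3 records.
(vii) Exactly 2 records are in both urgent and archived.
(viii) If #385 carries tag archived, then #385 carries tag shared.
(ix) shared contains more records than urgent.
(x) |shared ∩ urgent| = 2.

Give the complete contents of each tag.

archived = {#167, #385, #659, #991}; shared = {#385, #659, #991}; urgent = {#385, #659}

From (ii): #545 ∉ archived.
(i): only 4 candidates remain for archived, so all are in.
(viii): #385 ∈ shared.
(v): #659 matches #385: #659 ∈ shared.
(iv) (exactly one): #167 ∉ shared.
Suppose #167 ∈ urgent: no assignment then satisfies all the clues, so #167 ∉ urgent.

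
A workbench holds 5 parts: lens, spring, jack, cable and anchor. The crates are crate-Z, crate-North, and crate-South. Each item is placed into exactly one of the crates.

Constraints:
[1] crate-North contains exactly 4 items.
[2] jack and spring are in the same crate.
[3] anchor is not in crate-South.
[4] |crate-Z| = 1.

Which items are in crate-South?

From (3): anchor ∉ crate-South.
Suppose lens ∈ crate-South: no assignment then satisfies all the clues, so lens ∉ crate-South.

crate-South = {}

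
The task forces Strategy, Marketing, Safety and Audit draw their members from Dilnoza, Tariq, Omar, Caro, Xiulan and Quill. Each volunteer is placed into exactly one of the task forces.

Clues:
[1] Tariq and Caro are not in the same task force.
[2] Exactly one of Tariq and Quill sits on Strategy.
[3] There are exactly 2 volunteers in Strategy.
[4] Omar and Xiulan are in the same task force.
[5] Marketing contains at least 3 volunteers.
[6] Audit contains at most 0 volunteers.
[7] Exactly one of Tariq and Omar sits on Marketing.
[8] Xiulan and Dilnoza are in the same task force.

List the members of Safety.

(6): Audit already has 0, so the rest are out.
Suppose Dilnoza ∈ Safety: no assignment then satisfies all the clues, so Dilnoza ∉ Safety.

Safety = {Tariq}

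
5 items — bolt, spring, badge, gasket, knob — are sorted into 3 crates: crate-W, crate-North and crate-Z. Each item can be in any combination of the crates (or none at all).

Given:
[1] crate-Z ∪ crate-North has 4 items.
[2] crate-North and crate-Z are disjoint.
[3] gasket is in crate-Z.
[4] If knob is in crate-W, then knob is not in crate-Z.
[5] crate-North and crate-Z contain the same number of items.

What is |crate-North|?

2

From (3): gasket ∈ crate-Z.
(2) (disjoint): gasket ∉ crate-North.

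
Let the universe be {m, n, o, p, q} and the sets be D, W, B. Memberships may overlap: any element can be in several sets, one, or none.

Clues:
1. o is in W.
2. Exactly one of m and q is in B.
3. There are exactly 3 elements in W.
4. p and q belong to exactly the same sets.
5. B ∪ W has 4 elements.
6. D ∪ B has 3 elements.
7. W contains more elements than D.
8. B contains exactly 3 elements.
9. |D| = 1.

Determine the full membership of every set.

D = {n}; W = {o, p, q}; B = {n, p, q}

From (1): o ∈ W.
Suppose m ∈ D: no assignment then satisfies all the clues, so m ∉ D.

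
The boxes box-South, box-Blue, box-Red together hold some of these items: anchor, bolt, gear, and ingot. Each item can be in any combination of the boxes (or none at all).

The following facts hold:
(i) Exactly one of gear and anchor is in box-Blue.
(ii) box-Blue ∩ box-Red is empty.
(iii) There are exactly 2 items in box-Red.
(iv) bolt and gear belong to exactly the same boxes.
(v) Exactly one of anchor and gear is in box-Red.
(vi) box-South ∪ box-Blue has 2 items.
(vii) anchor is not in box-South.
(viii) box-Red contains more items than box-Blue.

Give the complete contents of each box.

box-South = {ingot}; box-Blue = {anchor}; box-Red = {bolt, gear}

From (vii): anchor ∉ box-South.
Suppose anchor ∉ box-Blue: no assignment then satisfies all the clues, so anchor ∈ box-Blue.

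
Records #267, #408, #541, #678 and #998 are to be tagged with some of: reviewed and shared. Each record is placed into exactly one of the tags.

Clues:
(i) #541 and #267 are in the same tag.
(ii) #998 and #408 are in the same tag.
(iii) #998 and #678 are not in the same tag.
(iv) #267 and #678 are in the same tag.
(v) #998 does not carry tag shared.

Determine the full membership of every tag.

reviewed = {#408, #998}; shared = {#267, #541, #678}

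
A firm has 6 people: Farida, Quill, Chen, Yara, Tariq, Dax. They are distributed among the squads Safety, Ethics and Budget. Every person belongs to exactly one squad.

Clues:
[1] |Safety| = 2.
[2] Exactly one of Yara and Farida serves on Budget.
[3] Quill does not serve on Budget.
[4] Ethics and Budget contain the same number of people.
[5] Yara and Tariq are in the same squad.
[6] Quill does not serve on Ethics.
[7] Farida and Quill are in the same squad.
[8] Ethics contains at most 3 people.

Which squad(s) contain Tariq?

Tariq: Budget

From (3): Quill ∉ Budget.
From (6): Quill ∉ Ethics.
(7): Farida matches Quill: Farida ∉ Ethics.
(7): Farida matches Quill: Farida ∉ Budget.
Only one squad left: Farida ∈ Safety.
Only one squad left: Quill ∈ Safety.
(1): Safety already has 2, so the rest are out.
(2) (exactly one): Yara ∈ Budget.
(5): Tariq matches Yara: Tariq ∉ Ethics.
(5): Tariq matches Yara: Tariq ∈ Budget.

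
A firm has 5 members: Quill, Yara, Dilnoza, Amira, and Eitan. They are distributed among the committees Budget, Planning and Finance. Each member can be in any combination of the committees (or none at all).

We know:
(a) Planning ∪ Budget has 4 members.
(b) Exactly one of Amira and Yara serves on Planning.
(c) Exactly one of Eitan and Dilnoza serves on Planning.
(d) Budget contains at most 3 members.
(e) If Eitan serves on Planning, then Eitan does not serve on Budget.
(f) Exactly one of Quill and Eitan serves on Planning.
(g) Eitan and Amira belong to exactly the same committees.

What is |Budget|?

2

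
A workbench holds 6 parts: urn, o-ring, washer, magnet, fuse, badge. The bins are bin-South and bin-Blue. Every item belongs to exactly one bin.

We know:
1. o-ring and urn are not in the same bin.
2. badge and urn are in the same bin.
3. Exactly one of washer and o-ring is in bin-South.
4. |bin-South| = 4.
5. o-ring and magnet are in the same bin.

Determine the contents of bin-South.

bin-South = {badge, fuse, urn, washer}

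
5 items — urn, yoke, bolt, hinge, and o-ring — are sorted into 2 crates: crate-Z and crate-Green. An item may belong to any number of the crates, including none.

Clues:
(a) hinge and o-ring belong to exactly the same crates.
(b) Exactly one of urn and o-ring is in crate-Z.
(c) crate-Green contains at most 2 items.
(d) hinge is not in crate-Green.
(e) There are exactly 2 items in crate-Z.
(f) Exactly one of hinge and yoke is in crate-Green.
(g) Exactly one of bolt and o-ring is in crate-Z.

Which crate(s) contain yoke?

yoke: crate-Green

From (d): hinge ∉ crate-Green.
(a): o-ring matches hinge: o-ring ∉ crate-Green.
(f) (exactly one): yoke ∈ crate-Green.
Suppose yoke ∈ crate-Z: no assignment then satisfies all the clues, so yoke ∉ crate-Z.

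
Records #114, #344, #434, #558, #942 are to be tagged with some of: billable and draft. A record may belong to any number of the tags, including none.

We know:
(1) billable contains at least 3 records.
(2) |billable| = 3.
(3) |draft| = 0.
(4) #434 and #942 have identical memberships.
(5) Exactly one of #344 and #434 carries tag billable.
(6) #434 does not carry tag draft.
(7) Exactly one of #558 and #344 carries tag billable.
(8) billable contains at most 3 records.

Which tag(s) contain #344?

#344: none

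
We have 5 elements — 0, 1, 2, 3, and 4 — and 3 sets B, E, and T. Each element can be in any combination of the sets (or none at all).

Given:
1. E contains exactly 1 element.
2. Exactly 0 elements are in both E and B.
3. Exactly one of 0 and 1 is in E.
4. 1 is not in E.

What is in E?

E = {0}

From (4): 1 ∉ E.
(3) (exactly one): 0 ∈ E.
(1): E already has 1, so the rest are out.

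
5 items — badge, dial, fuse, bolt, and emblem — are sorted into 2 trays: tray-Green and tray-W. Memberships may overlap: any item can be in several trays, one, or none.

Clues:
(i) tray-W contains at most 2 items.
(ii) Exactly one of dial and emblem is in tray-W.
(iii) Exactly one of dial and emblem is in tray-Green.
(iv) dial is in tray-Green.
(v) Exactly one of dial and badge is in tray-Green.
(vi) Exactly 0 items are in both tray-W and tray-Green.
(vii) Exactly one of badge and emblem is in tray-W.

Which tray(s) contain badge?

From (iv): dial ∈ tray-Green.
(iii) (exactly one): emblem ∉ tray-Green.
(v) (exactly one): badge ∉ tray-Green.
Suppose badge ∈ tray-W: no assignment then satisfies all the clues, so badge ∉ tray-W.

badge: none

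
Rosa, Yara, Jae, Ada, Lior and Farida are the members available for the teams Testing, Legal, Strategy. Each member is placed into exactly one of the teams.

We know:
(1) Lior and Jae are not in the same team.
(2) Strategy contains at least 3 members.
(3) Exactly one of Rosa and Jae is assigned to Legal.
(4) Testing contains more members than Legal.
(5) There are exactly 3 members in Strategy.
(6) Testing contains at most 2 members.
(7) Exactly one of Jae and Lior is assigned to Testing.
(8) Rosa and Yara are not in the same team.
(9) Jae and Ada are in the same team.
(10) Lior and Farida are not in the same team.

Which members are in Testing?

Testing = {Lior, Yara}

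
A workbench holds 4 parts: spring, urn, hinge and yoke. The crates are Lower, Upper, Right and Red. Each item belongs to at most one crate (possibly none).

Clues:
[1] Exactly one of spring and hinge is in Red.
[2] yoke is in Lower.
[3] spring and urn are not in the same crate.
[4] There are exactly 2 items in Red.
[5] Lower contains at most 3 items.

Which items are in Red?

Red = {hinge, urn}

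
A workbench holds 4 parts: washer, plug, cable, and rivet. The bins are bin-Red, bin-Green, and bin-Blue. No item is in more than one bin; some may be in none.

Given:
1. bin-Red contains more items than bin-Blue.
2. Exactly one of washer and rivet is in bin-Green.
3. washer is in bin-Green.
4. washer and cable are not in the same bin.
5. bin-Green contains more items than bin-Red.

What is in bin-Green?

From (3): washer ∈ bin-Green.
(2) (exactly one): rivet ∉ bin-Green.
(4): cable ∉ bin-Green.
Suppose plug ∉ bin-Green: no assignment then satisfies all the clues, so plug ∈ bin-Green.

bin-Green = {plug, washer}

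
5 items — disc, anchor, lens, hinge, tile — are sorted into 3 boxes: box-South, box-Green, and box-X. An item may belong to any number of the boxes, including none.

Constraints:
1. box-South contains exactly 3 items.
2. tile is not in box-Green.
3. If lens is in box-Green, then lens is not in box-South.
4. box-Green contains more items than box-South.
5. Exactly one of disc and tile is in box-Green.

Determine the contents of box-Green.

box-Green = {anchor, disc, hinge, lens}

From (2): tile ∉ box-Green.
(5) (exactly one): disc ∈ box-Green.
Suppose anchor ∉ box-Green: no assignment then satisfies all the clues, so anchor ∈ box-Green.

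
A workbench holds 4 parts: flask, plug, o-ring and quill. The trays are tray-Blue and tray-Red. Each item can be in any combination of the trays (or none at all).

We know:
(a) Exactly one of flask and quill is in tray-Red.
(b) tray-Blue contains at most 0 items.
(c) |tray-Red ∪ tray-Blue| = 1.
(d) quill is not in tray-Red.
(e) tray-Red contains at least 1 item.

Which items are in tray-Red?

tray-Red = {flask}

From (d): quill ∉ tray-Red.
(a) (exactly one): flask ∈ tray-Red.
(b): tray-Blue already has 0, so the rest are out.
Suppose plug ∈ tray-Red: no assignment then satisfies all the clues, so plug ∉ tray-Red.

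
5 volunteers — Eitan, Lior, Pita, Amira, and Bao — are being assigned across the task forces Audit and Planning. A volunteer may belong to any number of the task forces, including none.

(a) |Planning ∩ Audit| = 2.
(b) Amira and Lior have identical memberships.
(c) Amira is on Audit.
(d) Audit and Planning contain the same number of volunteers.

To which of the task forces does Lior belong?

Lior: Audit, Planning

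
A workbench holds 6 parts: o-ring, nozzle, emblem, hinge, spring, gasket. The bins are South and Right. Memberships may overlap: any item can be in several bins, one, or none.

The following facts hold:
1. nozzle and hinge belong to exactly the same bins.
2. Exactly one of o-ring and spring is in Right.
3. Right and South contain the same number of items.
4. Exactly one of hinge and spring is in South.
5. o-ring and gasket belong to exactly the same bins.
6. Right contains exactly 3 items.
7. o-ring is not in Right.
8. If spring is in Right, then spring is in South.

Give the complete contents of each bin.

South = {gasket, o-ring, spring}; Right = {hinge, nozzle, spring}

From (7): o-ring ∉ Right.
(2) (exactly one): spring ∈ Right.
(5): gasket matches o-ring: gasket ∉ Right.
(8): spring ∈ South.
(4) (exactly one): hinge ∉ South.
(1): nozzle matches hinge: nozzle ∉ South.
Suppose o-ring ∉ South: no assignment then satisfies all the clues, so o-ring ∈ South.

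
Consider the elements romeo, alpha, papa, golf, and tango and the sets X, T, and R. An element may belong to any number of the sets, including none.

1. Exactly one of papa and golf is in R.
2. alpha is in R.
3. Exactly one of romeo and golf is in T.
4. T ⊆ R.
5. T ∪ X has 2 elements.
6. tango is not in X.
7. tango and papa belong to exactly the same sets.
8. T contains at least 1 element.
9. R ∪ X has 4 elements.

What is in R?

R = {alpha, papa, romeo, tango}

From (2): alpha ∈ R.
From (6): tango ∉ X.
(7): papa matches tango: papa ∉ X.
Suppose romeo ∉ R: no assignment then satisfies all the clues, so romeo ∈ R.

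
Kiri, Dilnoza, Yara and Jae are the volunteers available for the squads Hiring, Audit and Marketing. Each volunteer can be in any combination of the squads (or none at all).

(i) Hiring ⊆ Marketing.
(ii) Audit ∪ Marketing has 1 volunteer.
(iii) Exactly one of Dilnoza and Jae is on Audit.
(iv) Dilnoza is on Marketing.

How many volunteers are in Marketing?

1

From (iv): Dilnoza ∈ Marketing.
Suppose Kiri ∈ Hiring: no assignment then satisfies all the clues, so Kiri ∉ Hiring.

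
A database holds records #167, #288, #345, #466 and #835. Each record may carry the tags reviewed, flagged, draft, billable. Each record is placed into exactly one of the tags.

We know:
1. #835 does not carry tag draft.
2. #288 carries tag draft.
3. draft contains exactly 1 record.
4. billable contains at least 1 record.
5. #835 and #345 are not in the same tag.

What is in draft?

From (1): #835 ∉ draft.
From (2): #288 ∈ draft.
(3): draft already has 1, so the rest are out.

draft = {#288}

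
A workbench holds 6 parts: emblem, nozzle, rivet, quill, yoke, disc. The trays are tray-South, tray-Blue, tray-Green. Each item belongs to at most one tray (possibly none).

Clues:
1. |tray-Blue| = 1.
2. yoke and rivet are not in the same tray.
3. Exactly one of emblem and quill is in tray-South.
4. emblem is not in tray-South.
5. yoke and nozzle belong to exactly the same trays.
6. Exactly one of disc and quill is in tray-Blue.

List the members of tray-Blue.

tray-Blue = {disc}

From (4): emblem ∉ tray-South.
(3) (exactly one): quill ∈ tray-South.
(6) (exactly one): disc ∈ tray-Blue.
(1): tray-Blue already has 1, so the rest are out.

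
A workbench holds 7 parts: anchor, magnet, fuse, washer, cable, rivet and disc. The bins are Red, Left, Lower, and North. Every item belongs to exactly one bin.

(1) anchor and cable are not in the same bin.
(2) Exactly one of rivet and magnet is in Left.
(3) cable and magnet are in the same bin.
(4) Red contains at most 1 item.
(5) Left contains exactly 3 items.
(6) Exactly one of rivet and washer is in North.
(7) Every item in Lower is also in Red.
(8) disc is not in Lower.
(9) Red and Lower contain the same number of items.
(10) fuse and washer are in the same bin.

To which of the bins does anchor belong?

anchor: Left

From (8): disc ∉ Lower.
Suppose anchor ∈ Red: no assignment then satisfies all the clues, so anchor ∉ Red.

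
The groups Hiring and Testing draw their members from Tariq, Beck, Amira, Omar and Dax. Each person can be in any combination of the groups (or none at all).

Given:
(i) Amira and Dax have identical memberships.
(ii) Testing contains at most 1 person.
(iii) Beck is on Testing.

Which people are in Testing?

Testing = {Beck}

From (iii): Beck ∈ Testing.
(ii): Testing already has 1, so the rest are out.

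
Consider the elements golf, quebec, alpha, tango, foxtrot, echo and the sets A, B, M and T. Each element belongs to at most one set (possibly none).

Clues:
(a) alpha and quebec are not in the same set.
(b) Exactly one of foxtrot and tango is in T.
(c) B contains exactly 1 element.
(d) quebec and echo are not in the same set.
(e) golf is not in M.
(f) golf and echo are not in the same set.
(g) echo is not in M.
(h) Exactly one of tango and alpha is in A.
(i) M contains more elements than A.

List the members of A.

From (e): golf ∉ M.
From (g): echo ∉ M.
Suppose golf ∈ A: no assignment then satisfies all the clues, so golf ∉ A.

A = {alpha}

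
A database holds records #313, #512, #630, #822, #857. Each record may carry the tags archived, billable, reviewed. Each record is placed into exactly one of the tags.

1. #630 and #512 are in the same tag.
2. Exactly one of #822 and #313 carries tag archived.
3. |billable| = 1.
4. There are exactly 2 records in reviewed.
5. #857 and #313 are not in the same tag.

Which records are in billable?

billable = {#313}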